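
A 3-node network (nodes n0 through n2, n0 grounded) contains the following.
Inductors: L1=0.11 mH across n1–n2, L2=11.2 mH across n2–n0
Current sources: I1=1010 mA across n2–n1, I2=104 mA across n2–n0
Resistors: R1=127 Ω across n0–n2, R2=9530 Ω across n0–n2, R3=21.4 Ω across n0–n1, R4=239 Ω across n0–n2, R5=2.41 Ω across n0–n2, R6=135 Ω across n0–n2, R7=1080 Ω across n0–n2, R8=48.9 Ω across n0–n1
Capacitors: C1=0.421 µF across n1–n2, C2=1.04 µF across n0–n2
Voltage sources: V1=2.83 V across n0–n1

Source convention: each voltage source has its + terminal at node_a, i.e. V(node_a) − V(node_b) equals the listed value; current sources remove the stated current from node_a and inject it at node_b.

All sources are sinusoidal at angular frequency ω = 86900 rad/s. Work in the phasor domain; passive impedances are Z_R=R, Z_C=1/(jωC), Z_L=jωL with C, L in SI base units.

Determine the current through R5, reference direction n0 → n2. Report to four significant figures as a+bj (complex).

1.050-0.2349j A

Apply KCL at each of the 2 non-ground nodes and solve the resulting linear system.
Node n1: branches {L1, I1, C1, R3, R8, V1} → V_1 = -2.830+0.000j
Node n2: branches {L1, I1, R1, L2, C1, R2, R4, R5, I2, R6, R7, C2} → V_2 = -2.531+0.5660j
Source currents: i(V1)=-1.239+0.02036j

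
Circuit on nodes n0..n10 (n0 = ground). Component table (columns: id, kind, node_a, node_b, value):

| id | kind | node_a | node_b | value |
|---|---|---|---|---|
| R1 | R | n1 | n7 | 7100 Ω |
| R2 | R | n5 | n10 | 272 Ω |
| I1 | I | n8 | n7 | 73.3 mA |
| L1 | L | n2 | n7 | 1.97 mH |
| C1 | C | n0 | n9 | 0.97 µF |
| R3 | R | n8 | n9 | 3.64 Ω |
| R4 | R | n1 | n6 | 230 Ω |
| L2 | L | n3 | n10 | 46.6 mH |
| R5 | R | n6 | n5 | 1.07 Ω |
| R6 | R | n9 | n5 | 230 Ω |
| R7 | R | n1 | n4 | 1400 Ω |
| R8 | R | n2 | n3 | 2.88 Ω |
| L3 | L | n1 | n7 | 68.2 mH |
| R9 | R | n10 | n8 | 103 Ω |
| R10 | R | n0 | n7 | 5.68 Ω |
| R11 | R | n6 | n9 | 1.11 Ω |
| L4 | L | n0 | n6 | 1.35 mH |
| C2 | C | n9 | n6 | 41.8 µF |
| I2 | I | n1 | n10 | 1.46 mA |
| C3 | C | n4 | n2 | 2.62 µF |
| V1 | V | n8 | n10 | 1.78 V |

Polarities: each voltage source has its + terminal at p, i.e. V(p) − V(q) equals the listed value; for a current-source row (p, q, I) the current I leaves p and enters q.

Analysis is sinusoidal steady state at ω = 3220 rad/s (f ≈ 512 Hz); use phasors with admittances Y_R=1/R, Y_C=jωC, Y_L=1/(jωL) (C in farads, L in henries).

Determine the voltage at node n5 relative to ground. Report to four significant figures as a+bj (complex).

Element admittances at ω=3220 rad/s:
  Y(R1) = 0.0001408+0.000j S between n1,n7
  Y(R2) = 0.003676+0.000j S between n5,n10
  I1: injects 0.0733 A into n7 (from n8)
  Y(L1) = 0.000-0.1576j S between n2,n7
  Y(C1) = 0.000+0.003123j S between n0,n9
  Y(R3) = 0.2747+0.000j S between n8,n9
  Y(R4) = 0.004348+0.000j S between n1,n6
  Y(L2) = 0.000-0.006664j S between n3,n10
  Y(R5) = 0.9346+0.000j S between n6,n5
  Y(R6) = 0.004348+0.000j S between n9,n5
  Y(R7) = 0.0007143+0.000j S between n1,n4
  Y(R8) = 0.3472+0.000j S between n2,n3
  Y(L3) = 0.000-0.004554j S between n1,n7
  Y(R9) = 0.009709+0.000j S between n10,n8
  Y(R10) = 0.1761+0.000j S between n0,n7
  Y(R11) = 0.9009+0.000j S between n6,n9
  Y(L4) = 0.000-0.2300j S between n0,n6
  Y(C2) = 0.000+0.1346j S between n9,n6
  I2: injects 0.00146 A into n10 (from n1)
  Y(C3) = 0.000+0.008436j S between n4,n2
  V1: constraint V(n8)−V(n10) = 1.78
Assemble and solve the 11×11 MNA system:
  V(n1)=0.2282-0.3766j  V(n2)=0.2915+0.06835j  V(n3)=0.2825+0.1122j  V(n4)=0.2537+0.07051j  V(n5)=0.05927-0.3000j  V(n6)=0.06767-0.2997j  V(n7)=0.3862+0.08846j  V(n8)=-0.2243-0.3606j  V(n9)=-0.001848-0.3060j  V(n10)=-2.004-0.3606j
  i(V1)=-0.02948+0.01502j

0.05927-0.3000j V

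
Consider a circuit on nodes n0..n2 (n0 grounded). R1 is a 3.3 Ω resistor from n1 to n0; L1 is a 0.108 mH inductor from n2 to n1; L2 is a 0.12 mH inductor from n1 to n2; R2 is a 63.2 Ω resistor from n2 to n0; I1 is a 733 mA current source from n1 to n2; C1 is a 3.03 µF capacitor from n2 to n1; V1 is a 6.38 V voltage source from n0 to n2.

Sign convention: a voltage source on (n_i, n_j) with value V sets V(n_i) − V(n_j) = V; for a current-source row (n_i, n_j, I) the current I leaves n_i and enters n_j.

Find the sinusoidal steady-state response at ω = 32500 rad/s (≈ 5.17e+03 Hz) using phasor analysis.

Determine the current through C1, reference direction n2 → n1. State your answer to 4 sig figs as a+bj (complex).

Element admittances at ω=32500 rad/s:
  Y(R1) = 0.3030+0.000j S between n1,n0
  Y(L1) = 0.000-0.2849j S between n2,n1
  Y(L2) = 0.000-0.2564j S between n1,n2
  Y(R2) = 0.01582+0.000j S between n2,n0
  I1: injects 0.733 A into n2 (from n1)
  Y(C1) = 0.000+0.09847j S between n2,n1
  V1: constraint V(n0)−V(n2) = 6.38
Assemble and solve the 3×3 MNA system:
  V(n1)=-5.117+1.846j  V(n2)=-6.380+0.000j
  i(V1)=-1.651+0.5594j

0.1818-0.1244j A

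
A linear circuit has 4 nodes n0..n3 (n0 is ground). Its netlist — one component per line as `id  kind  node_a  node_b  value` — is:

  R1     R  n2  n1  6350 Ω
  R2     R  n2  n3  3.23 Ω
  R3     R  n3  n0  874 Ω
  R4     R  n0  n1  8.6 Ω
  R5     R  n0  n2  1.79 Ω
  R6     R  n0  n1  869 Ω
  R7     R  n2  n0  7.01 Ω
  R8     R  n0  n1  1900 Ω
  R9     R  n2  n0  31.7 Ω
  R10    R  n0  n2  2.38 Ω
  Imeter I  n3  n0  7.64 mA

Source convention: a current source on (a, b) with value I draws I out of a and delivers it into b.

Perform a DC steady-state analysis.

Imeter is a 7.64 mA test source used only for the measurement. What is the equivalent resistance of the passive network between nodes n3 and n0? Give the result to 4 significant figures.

R_eq = 4.078 Ω

Element admittances at DC:
  Y(R1) = 0.0001575 S between n2,n1
  Y(R2) = 0.3096 S between n2,n3
  Y(R3) = 0.001144 S between n3,n0
  Y(R4) = 0.1163 S between n0,n1
  Y(R5) = 0.5587 S between n0,n2
  Y(R6) = 0.001151 S between n0,n1
  Y(R7) = 0.1427 S between n2,n0
  Y(R8) = 0.0005263 S between n0,n1
  Y(R9) = 0.03155 S between n2,n0
  Y(R10) = 0.4202 S between n0,n2
  Imeter: injects 0.00764 A into n0 (from n3)
Assemble and solve the 3×3 MNA system:
  V(n1)=-8.792e-06  V(n2)=-0.006594  V(n3)=-0.03116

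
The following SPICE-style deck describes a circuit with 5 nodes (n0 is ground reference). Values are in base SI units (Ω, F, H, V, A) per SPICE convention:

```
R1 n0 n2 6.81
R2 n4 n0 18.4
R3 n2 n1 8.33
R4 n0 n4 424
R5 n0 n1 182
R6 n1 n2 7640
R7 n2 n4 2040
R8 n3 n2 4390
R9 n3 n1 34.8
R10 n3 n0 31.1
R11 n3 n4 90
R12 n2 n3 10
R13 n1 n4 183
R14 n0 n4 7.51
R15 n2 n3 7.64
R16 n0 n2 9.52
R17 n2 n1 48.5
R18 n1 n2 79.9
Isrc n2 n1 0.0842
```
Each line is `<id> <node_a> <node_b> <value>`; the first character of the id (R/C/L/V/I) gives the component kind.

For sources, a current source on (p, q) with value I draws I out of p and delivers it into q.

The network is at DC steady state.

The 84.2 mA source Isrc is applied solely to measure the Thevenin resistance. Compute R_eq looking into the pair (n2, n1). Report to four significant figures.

MNA unknowns: 4 node voltages V₁..V_4
R1: Y=0.1468 on G[0,2]
R2: Y=0.05435 on G[4,0]
R3: Y=0.1200 on G[2,1]
R4: Y=0.002358 on G[0,4]
R5: Y=0.005495 on G[0,1]
R6: Y=0.0001309 on G[1,2]
R7: Y=0.0004902 on G[2,4]
R8: Y=0.0002278 on G[3,2]
R9: Y=0.02874 on G[3,1]
R10: Y=0.03215 on G[3,0]
R11: Y=0.01111 on G[3,4]
R12: Y=0.1000 on G[2,3]
R13: Y=0.005464 on G[1,4]
R14: Y=0.1332 on G[0,4]
R15: Y=0.1309 on G[2,3]
R16: Y=0.1050 on G[0,2]
R17: Y=0.02062 on G[2,1]
R18: Y=0.01252 on G[1,2]
Isrc: z[2]−=0.0842, z[1]+=0.0842
solve → V1=0.4230, V2=-0.02165, V3=0.02405, V4=0.01241

R_eq = 5.281 Ω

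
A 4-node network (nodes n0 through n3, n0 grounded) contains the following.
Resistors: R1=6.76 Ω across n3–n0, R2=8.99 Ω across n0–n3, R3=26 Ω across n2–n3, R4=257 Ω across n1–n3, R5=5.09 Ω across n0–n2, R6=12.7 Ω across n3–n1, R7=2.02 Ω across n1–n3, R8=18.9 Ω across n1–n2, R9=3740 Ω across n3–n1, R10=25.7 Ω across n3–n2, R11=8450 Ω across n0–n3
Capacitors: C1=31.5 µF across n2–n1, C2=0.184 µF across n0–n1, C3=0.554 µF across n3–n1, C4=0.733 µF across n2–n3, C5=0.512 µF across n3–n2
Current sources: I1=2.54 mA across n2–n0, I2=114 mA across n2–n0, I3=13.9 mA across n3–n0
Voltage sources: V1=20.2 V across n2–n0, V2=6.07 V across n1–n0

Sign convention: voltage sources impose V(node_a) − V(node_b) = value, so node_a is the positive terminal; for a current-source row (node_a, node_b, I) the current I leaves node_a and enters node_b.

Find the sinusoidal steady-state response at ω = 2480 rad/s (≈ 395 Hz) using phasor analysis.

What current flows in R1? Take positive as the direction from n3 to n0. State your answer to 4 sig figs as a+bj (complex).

Element admittances at ω=2480 rad/s:
  Y(R1) = 0.1479+0.000j S between n3,n0
  Y(R2) = 0.1112+0.000j S between n0,n3
  Y(R3) = 0.03846+0.000j S between n2,n3
  Y(C1) = 0.000+0.07812j S between n2,n1
  I1: injects 0.00254 A into n0 (from n2)
  Y(R4) = 0.003891+0.000j S between n1,n3
  Y(R5) = 0.1965+0.000j S between n0,n2
  Y(C2) = 0.000+0.0004563j S between n0,n1
  Y(R6) = 0.07874+0.000j S between n3,n1
  Y(C3) = 0.000+0.001374j S between n3,n1
  Y(R7) = 0.4950+0.000j S between n1,n3
  Y(R8) = 0.05291+0.000j S between n1,n2
  Y(R9) = 0.0002674+0.000j S between n3,n1
  I2: injects 0.114 A into n0 (from n2)
  I3: injects 0.0139 A into n0 (from n3)
  Y(R10) = 0.03891+0.000j S between n3,n2
  Y(R11) = 0.0001183+0.000j S between n0,n3
  Y(C4) = 0.000+0.001818j S between n2,n3
  Y(C5) = 0.000+0.001270j S between n3,n2
  V1: constraint V(n2)−V(n0) = 20.2
  V2: constraint V(n1)−V(n0) = 6.07
Assemble and solve the 5×5 MNA system:
  V(n1)=6.070+0.000j  V(n2)=20.20+0.000j  V(n3)=5.530+0.05034j
  i(V1)=-5.968-1.145j  i(V2)=0.4352+1.129j

0.8180+0.007446j A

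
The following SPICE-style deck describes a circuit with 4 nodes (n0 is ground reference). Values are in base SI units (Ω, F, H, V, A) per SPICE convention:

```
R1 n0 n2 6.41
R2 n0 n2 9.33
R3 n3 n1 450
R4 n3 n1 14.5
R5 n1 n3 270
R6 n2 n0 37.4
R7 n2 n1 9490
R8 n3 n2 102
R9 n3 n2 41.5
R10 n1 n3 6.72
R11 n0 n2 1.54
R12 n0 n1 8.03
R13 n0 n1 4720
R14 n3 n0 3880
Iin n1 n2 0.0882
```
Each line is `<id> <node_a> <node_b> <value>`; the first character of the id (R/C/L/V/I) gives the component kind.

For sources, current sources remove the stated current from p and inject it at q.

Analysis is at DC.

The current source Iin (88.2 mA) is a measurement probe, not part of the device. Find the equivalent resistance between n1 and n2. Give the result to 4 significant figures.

MNA unknowns: 3 node voltages V₁..V_3
R1: Y=0.1560 on G[0,2]
R2: Y=0.1072 on G[0,2]
R3: Y=0.002222 on G[3,1]
R4: Y=0.06897 on G[3,1]
R5: Y=0.003704 on G[1,3]
R6: Y=0.02674 on G[2,0]
R7: Y=0.0001054 on G[2,1]
R8: Y=0.009804 on G[3,2]
R9: Y=0.02410 on G[3,2]
R10: Y=0.1488 on G[1,3]
R11: Y=0.6494 on G[0,2]
R12: Y=0.1245 on G[0,1]
R13: Y=0.0002119 on G[0,1]
R14: Y=0.0002577 on G[3,0]
Iin: z[1]−=0.0882, z[2]+=0.0882
solve → V1=-0.5568, V2=0.07408, V3=-0.4733

R_eq = 7.153 Ω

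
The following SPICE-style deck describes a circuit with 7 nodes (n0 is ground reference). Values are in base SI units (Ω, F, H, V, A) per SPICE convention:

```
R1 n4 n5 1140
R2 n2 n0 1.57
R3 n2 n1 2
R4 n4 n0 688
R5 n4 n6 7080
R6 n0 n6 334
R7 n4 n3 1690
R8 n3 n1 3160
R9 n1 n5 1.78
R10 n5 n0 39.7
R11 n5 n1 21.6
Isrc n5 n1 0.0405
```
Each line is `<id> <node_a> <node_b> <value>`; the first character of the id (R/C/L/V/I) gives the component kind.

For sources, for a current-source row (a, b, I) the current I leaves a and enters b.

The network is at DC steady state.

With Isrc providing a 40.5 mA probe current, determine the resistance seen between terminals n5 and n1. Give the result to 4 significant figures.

R_eq = 1.583 Ω

Element admittances at DC:
  Y(R1) = 0.0008772 S between n4,n5
  Y(R2) = 0.6369 S between n2,n0
  Y(R3) = 0.5000 S between n2,n1
  Y(R4) = 0.001453 S between n4,n0
  Y(R5) = 0.0001412 S between n4,n6
  Y(R6) = 0.002994 S between n0,n6
  Y(R7) = 0.0005917 S between n4,n3
  Y(R8) = 0.0003165 S between n3,n1
  Y(R9) = 0.5618 S between n1,n5
  Y(R10) = 0.02519 S between n5,n0
  Y(R11) = 0.04630 S between n5,n1
  Isrc: injects 0.0405 A into n1 (from n5)
Assemble and solve the 6×6 MNA system:
  V(n1)=0.005388  V(n2)=0.002369  V(n3)=-0.01041  V(n4)=-0.01886  V(n5)=-0.05872  V(n6)=-0.0008498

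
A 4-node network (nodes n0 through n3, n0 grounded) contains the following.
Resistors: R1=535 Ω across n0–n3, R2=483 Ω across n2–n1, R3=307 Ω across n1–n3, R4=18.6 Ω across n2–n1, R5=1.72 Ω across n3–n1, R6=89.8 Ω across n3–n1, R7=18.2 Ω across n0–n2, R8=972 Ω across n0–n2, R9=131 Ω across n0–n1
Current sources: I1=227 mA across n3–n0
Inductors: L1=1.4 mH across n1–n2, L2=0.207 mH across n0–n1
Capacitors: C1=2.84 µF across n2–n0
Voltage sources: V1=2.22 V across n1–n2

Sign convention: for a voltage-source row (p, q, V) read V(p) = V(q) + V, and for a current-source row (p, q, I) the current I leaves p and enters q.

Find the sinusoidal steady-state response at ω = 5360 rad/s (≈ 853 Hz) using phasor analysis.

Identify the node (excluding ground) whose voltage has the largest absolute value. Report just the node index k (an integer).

Apply KCL at each of the 3 non-ground nodes and solve the resulting linear system.
Node n1: branches {R2, R3, R4, R5, L1, R6, L2, R9, V1} → V_1 = -0.04639-0.1117j
Node n2: branches {R2, R4, L1, C1, R7, R8, V1} → V_2 = -2.266-0.1117j
Node n3: branches {R1, I1, R3, R5, R6} → V_3 = -0.4261-0.1114j
Source currents: i(V1)=-0.2491+0.2551j

2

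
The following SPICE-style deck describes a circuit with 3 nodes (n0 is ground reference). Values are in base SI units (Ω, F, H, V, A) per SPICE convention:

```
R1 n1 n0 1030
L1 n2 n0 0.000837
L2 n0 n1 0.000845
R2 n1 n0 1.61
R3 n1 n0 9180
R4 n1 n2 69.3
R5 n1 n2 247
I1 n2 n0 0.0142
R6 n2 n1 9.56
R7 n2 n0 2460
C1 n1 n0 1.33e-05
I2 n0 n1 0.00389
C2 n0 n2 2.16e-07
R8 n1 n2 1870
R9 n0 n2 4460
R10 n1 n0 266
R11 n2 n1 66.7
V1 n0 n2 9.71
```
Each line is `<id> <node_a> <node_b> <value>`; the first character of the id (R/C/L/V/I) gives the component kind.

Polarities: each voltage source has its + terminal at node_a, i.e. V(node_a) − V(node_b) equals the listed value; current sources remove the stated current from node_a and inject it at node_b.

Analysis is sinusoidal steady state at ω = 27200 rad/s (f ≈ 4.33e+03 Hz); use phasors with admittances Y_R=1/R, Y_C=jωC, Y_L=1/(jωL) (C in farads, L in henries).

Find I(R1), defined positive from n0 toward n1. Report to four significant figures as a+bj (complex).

0.001452-0.0006046j A

MNA unknowns: 2 node voltages V₁..V_2 plus 1 source current (V1)
R1: Y=0.0009709+0.000j on G[1,0]
L1: Y=0.000-0.04392j on G[2,0]
L2: Y=0.000-0.04351j on G[0,1]
R2: Y=0.6211+0.000j on G[1,0]
R3: Y=0.0001089+0.000j on G[1,0]
R4: Y=0.01443+0.000j on G[1,2]
R5: Y=0.004049+0.000j on G[1,2]
I1: z[2]−=0.0142, z[0]+=0.0142
R6: Y=0.1046+0.000j on G[2,1]
R7: Y=0.0004065+0.000j on G[2,0]
C1: Y=0.000+0.3618j on G[1,0]
I2: z[0]−=0.00389, z[1]+=0.00389
C2: Y=0.000+0.005875j on G[0,2]
R8: Y=0.0005348+0.000j on G[1,2]
R9: Y=0.0002242+0.000j on G[0,2]
R10: Y=0.003759+0.000j on G[1,0]
R11: Y=0.01499+0.000j on G[2,1]
V1: row V0−V2=9.71, i_V1 at 0,2
solve → V1=-1.496+0.6227j, V2=-9.710+0.000j
aux → i_V1=-1.130+0.2831j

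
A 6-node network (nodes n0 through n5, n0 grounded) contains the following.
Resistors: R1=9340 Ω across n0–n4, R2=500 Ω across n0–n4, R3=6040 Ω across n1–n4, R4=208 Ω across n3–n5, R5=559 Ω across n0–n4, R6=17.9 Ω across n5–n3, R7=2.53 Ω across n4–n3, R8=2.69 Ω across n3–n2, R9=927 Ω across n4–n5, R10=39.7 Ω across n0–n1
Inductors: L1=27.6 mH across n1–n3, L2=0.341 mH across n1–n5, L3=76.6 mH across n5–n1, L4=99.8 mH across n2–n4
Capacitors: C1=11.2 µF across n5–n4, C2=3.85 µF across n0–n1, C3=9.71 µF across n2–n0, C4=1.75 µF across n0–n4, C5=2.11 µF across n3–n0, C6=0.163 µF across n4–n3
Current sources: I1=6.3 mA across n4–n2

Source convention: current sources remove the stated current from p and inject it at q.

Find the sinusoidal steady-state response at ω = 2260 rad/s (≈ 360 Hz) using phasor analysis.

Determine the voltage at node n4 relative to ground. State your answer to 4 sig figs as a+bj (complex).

-0.01870-0.002665j V

Apply KCL at each of the 5 non-ground nodes and solve the resulting linear system.
Node n1: branches {R3, L1, C2, L2, L3, R10} → V_1 = -0.003828-0.006512j
Node n2: branches {C3, R8, L4, I1} → V_2 = 0.01353-0.003895j
Node n3: branches {L1, R4, R6, R7, R8, C5, C6} → V_3 = -0.003201-0.003481j
Node n4: branches {R1, R2, R3, C1, R5, C4, R7, R9, C6, L4, I1} → V_4 = -0.01870-0.002665j
Node n5: branches {C1, R4, L2, L3, R6, R9} → V_5 = -0.003684-0.006578j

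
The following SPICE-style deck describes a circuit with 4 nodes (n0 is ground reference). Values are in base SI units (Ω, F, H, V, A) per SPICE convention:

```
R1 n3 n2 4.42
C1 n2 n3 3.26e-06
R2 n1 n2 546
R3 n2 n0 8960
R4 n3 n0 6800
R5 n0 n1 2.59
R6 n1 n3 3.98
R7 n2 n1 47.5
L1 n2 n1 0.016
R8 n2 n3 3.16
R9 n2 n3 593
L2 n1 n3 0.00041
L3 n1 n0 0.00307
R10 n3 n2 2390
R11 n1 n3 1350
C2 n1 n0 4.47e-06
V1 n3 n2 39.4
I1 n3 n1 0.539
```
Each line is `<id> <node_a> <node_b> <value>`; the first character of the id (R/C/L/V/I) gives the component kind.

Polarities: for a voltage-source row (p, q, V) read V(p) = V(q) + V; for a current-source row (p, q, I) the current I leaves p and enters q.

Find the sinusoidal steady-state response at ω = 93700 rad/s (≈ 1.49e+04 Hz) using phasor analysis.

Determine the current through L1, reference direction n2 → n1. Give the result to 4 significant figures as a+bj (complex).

2.242e-05+0.02539j A

Apply KCL at each of the 3 non-ground nodes and solve the resulting linear system.
Node n1: branches {R2, R5, R6, R7, L1, L2, L3, R11, C2, I1} → V_1 = 0.004855-0.005242j
Node n2: branches {R1, C1, R2, R3, R7, L1, R8, R9, R10, V1} → V_2 = -38.06+0.02837j
Node n3: branches {R1, C1, R4, R6, R8, R9, L2, R10, R11, V1, I1} → V_3 = 1.336+0.02837j
Source currents: i(V1)=-22.34-12.01j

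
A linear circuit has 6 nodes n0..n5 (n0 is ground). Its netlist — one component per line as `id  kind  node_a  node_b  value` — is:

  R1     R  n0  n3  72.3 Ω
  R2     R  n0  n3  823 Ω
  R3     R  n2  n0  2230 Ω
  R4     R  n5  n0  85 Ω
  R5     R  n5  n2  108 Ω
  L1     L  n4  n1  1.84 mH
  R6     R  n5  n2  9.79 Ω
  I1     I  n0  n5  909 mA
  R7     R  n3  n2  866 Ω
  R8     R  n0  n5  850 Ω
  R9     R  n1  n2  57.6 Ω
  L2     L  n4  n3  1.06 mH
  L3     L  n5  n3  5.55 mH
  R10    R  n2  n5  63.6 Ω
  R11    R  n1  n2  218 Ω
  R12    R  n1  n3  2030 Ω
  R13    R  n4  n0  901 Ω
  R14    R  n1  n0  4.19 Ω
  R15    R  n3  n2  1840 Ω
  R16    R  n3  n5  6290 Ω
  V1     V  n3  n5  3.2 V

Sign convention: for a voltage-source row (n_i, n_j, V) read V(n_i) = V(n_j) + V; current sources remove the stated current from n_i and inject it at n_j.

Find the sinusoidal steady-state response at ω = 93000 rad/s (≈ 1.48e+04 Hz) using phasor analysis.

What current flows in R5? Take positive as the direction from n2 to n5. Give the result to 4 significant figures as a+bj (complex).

-0.02287-0.002290j A

MNA unknowns: 5 node voltages V₁..V_5 plus 1 source current (V1)
R1: Y=0.01383+0.000j on G[0,3]
R2: Y=0.001215+0.000j on G[0,3]
R3: Y=0.0004484+0.000j on G[2,0]
R4: Y=0.01176+0.000j on G[5,0]
R5: Y=0.009259+0.000j on G[5,2]
L1: Y=0.000-0.005844j on G[4,1]
R6: Y=0.1021+0.000j on G[5,2]
I1: z[0]−=0.909, z[5]+=0.909
R7: Y=0.001155+0.000j on G[3,2]
R8: Y=0.001176+0.000j on G[0,5]
R9: Y=0.01736+0.000j on G[1,2]
L2: Y=0.000-0.01014j on G[4,3]
L3: Y=0.000-0.001937j on G[5,3]
R10: Y=0.01572+0.000j on G[2,5]
R11: Y=0.004587+0.000j on G[1,2]
R12: Y=0.0004926+0.000j on G[1,3]
R13: Y=0.001110+0.000j on G[4,0]
R14: Y=0.2387+0.000j on G[1,0]
R15: Y=0.0005435+0.000j on G[3,2]
R16: Y=0.0001590+0.000j on G[3,5]
V1: row V3−V5=3.2, i_V1 at 3,5
solve → V1=1.370-0.1774j, V2=15.79+1.249j, V3=21.46+1.496j, V4=14.11-0.09510j, V5=18.26+1.496j
aux → i_V1=-0.3591+0.05701j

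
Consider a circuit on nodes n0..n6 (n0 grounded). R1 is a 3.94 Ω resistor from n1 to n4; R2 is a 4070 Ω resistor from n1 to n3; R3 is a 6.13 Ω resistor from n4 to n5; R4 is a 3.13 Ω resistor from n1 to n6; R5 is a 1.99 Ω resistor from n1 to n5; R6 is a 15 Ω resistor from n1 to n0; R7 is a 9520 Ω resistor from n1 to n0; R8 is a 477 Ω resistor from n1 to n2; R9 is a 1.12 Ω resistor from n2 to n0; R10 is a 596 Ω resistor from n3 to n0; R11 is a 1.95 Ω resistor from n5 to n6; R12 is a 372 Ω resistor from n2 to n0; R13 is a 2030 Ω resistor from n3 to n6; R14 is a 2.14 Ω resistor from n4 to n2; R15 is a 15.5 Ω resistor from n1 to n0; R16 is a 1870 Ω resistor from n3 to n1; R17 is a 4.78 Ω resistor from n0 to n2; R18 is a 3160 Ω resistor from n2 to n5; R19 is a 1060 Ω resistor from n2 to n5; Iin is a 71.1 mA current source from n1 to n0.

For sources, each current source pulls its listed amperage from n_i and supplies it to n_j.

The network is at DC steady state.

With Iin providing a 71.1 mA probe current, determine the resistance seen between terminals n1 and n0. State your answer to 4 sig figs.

Element admittances at DC:
  Y(R1) = 0.2538 S between n1,n4
  Y(R2) = 0.0002457 S between n1,n3
  Y(R3) = 0.1631 S between n4,n5
  Y(R4) = 0.3195 S between n1,n6
  Y(R5) = 0.5025 S between n1,n5
  Y(R6) = 0.06667 S between n1,n0
  Y(R7) = 0.0001050 S between n1,n0
  Y(R8) = 0.002096 S between n1,n2
  Y(R9) = 0.8929 S between n2,n0
  Y(R10) = 0.001678 S between n3,n0
  Y(R11) = 0.5128 S between n5,n6
  Y(R12) = 0.002688 S between n2,n0
  Y(R13) = 0.0004926 S between n3,n6
  Y(R14) = 0.4673 S between n4,n2
  Y(R15) = 0.06452 S between n1,n0
  Y(R16) = 0.0005348 S between n3,n1
  Y(R17) = 0.2092 S between n0,n2
  Y(R18) = 0.0003165 S between n2,n5
  Y(R19) = 0.0009434 S between n2,n5
  Iin: injects 0.0711 A into n0 (from n1)
Assemble and solve the 6×6 MNA system:
  V(n1)=-0.2282  V(n2)=-0.03710  V(n3)=-0.09635  V(n4)=-0.1235  V(n5)=-0.2081  V(n6)=-0.2157

R_eq = 3.209 Ω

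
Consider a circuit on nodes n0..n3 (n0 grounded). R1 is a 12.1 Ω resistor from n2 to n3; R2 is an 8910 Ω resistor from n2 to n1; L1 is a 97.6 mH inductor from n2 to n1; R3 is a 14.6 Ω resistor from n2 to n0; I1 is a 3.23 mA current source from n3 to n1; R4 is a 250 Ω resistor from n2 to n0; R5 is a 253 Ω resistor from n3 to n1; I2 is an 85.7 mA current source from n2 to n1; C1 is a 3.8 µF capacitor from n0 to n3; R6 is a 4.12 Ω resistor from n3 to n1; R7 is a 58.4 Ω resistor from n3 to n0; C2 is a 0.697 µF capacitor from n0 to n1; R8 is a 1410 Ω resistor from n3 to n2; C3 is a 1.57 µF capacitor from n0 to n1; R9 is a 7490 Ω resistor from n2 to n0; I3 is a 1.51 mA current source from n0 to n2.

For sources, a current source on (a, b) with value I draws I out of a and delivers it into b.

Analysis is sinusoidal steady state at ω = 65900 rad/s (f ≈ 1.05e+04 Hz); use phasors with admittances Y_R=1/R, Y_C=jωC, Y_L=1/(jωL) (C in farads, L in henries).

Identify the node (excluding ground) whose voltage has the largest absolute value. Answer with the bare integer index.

Apply KCL at each of the 3 non-ground nodes and solve the resulting linear system.
Node n1: branches {R2, L1, I1, R5, I2, R6, C2, C3} → V_1 = 0.1691-0.1773j
Node n2: branches {R1, R2, L1, R3, R4, I2, R8, R9, I3} → V_2 = -0.5841-0.04114j
Node n3: branches {R1, I1, R5, C1, R6, R7, R8} → V_3 = -0.08379-0.07540j

2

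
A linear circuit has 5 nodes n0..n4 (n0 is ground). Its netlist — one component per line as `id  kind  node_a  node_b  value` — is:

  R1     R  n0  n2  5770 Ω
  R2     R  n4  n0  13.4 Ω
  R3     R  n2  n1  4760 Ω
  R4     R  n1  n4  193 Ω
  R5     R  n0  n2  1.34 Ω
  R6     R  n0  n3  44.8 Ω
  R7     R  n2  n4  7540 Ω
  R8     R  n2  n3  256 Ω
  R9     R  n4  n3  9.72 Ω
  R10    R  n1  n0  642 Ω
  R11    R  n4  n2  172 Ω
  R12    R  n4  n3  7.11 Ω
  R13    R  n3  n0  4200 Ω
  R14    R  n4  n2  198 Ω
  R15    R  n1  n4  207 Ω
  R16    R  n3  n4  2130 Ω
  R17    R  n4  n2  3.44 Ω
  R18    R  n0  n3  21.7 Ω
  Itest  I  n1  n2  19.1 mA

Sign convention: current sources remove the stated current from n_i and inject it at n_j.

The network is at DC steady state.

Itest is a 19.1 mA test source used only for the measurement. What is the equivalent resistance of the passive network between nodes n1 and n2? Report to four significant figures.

R_eq = 86.73 Ω

Apply KCL at each of the 4 non-ground nodes and solve the resulting linear system.
Node n1: branches {R3, R4, R10, R15, Itest} → V_1 = -1.648
Node n2: branches {R1, R3, R5, R7, R8, R11, R14, R17, Itest} → V_2 = 0.008770
Node n3: branches {R6, R8, R9, R12, R13, R16, R18} → V_3 = -0.02399
Node n4: branches {R2, R4, R7, R9, R11, R12, R14, R15, R16, R17} → V_4 = -0.03126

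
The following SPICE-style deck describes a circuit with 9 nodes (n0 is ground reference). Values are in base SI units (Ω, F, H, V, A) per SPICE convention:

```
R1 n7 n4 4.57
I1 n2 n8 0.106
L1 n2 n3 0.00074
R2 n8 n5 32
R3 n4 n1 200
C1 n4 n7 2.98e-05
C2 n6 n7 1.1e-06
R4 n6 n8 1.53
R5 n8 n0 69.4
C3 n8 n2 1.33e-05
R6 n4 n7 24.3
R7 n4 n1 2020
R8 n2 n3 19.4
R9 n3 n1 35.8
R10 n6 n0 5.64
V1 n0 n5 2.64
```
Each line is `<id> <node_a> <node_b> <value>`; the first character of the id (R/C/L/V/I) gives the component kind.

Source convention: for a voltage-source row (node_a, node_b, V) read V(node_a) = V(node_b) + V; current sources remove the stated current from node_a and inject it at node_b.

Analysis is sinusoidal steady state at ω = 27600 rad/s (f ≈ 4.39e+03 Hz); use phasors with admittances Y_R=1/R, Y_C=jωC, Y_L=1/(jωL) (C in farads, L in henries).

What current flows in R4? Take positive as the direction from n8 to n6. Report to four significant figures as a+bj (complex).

MNA unknowns: 8 node voltages V₁..V_8 plus 1 source current (V1)
R1: Y=0.2188+0.000j on G[7,4]
I1: z[2]−=0.106, z[8]+=0.106
L1: Y=0.000-0.04896j on G[2,3]
R2: Y=0.03125+0.000j on G[8,5]
R3: Y=0.005000+0.000j on G[4,1]
C1: Y=0.000+0.8225j on G[4,7]
C2: Y=0.000+0.03036j on G[6,7]
R4: Y=0.6536+0.000j on G[6,8]
R5: Y=0.01441+0.000j on G[8,0]
C3: Y=0.000+0.3671j on G[8,2]
R6: Y=0.04115+0.000j on G[4,7]
R7: Y=0.0004950+0.000j on G[4,1]
R8: Y=0.05155+0.000j on G[2,3]
R9: Y=0.02793+0.000j on G[3,1]
R10: Y=0.1773+0.000j on G[6,0]
V1: row V0−V5=2.64, i_V1 at 0,5
solve → V1=-0.4112+0.2364j, V2=-0.4482+0.2859j, V3=-0.4310+0.2791j, V4=-0.3103+0.01964j, V5=-2.640+0.000j, V6=-0.3507+0.0003536j, V7=-0.3115+0.01861j, V8=-0.4450-0.001373j
aux → i_V1=-0.06859+4.291e-05j

-0.06163-0.001129j A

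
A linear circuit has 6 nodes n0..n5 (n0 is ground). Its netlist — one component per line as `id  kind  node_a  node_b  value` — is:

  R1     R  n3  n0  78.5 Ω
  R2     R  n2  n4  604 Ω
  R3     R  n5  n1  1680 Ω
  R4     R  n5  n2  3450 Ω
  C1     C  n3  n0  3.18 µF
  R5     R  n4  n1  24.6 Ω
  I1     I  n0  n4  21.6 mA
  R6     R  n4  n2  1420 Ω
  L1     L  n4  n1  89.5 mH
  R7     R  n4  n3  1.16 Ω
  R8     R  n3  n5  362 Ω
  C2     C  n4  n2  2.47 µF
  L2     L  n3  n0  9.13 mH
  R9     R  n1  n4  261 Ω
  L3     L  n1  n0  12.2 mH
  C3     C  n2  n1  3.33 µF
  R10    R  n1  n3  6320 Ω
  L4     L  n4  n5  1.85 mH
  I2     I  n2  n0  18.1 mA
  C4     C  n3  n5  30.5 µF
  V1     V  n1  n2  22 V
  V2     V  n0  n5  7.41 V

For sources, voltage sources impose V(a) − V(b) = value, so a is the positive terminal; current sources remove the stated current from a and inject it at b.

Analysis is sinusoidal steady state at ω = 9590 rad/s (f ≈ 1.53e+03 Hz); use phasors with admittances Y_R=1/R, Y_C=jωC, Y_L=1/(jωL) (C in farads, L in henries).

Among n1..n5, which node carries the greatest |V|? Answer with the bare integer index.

2

Apply KCL at each of the 5 non-ground nodes and solve the resulting linear system.
Node n1: branches {R3, R5, L1, R9, L3, C3, R10, V1} → V_1 = -3.715+8.516j
Node n2: branches {R2, R4, R6, C2, C3, I2, V1} → V_2 = -25.71+8.516j
Node n3: branches {R1, C1, R7, R8, L2, R10, C4} → V_3 = -7.020-0.09264j
Node n4: branches {R2, R5, I1, R6, L1, R7, C2, R9, L4} → V_4 = -7.089-0.1188j
Node n5: branches {R3, R4, R8, L4, C4, V2} → V_5 = -7.410+0.000j
Source currents: i(V1)=-0.2357-1.121j, i(V2)=-0.01837-0.1033j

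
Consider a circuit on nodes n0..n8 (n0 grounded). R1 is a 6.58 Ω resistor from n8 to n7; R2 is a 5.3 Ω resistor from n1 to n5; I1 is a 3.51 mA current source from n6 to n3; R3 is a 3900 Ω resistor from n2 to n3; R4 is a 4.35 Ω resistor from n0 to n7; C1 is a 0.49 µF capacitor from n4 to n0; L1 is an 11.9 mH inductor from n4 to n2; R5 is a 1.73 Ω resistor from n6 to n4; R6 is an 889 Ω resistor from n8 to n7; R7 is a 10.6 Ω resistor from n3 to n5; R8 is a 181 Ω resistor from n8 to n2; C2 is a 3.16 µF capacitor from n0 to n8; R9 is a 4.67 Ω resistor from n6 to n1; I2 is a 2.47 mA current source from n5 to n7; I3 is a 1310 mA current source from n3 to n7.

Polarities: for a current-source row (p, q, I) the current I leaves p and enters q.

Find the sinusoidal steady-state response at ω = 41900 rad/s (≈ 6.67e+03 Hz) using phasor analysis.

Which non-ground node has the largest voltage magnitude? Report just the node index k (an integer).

3

Element admittances at ω=41900 rad/s:
  Y(R1) = 0.1520+0.000j S between n8,n7
  Y(R2) = 0.1887+0.000j S between n1,n5
  I1: injects 0.00351 A into n3 (from n6)
  Y(R3) = 0.0002564+0.000j S between n2,n3
  Y(R4) = 0.2299+0.000j S between n0,n7
  Y(C1) = 0.000+0.02053j S between n4,n0
  Y(L1) = 0.000-0.002006j S between n4,n2
  Y(R5) = 0.5780+0.000j S between n6,n4
  Y(R6) = 0.001125+0.000j S between n8,n7
  Y(R7) = 0.09434+0.000j S between n3,n5
  Y(R8) = 0.005525+0.000j S between n8,n2
  Y(C2) = 0.000+0.1324j S between n0,n8
  Y(R9) = 0.2141+0.000j S between n6,n1
  I2: injects 0.00247 A into n7 (from n5)
  I3: injects 1.31 A into n7 (from n3)
Assemble and solve the 8×8 MNA system:
  V(n1)=-11.50+69.04j  V(n2)=21.92+8.914j  V(n3)=-32.06+68.79j  V(n4)=-3.202+69.13j  V(n5)=-18.36+68.96j  V(n6)=-5.449+69.11j  V(n7)=4.454-1.194j  V(n8)=2.570-2.987j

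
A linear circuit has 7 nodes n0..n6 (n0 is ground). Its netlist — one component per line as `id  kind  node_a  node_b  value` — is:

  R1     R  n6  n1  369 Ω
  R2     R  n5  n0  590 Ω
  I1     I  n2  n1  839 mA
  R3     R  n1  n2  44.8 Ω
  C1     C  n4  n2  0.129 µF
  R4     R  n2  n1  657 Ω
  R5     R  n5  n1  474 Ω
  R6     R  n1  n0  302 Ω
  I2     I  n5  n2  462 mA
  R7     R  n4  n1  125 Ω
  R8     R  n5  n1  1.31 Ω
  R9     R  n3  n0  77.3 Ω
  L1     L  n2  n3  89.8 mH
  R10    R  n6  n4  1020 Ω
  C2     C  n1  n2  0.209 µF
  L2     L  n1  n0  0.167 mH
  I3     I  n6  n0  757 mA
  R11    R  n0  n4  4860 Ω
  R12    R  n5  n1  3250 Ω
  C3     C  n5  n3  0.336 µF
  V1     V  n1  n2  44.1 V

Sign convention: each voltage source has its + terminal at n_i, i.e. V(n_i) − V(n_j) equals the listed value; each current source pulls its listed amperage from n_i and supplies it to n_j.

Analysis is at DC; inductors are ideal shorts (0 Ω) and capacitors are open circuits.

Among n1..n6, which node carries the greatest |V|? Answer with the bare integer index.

MNA unknowns: 6 node voltages V₁..V_6 plus 3 source currents (L1, L2, V1)
R1: Y=0.002710 on G[6,1]
R2: Y=0.001695 on G[5,0]
I1: z[2]−=0.839, z[1]+=0.839
R3: Y=0.02232 on G[1,2]
C1: Y=0.000 on G[4,2]
R4: Y=0.001522 on G[2,1]
R5: Y=0.002110 on G[5,1]
R6: Y=0.003311 on G[1,0]
I2: z[5]−=0.462, z[2]+=0.462
R7: Y=0.008000 on G[4,1]
R8: Y=0.7634 on G[5,1]
R9: Y=0.01294 on G[3,0]
L1: row V2−V3=0, i_L1 at 2,3
R10: Y=0.0009804 on G[6,4]
C2: Y=0.000 on G[1,2]
L2: row V1−V0=0, i_L2 at 1,0
I3: z[6]−=0.757, z[0]+=0.757
R11: Y=0.0002058 on G[0,4]
R12: Y=0.0003077 on G[5,1]
C3: Y=0.000 on G[5,3]
V1: row V1−V2=44.1, i_V1 at 1,2
solve → V1=0.000, V2=-44.10, V3=-44.10, V4=-22.53, V5=-0.6020, V6=-211.1
aux → i_L1=-0.5705, i_L2=-0.1808, i_V1=-1.245

6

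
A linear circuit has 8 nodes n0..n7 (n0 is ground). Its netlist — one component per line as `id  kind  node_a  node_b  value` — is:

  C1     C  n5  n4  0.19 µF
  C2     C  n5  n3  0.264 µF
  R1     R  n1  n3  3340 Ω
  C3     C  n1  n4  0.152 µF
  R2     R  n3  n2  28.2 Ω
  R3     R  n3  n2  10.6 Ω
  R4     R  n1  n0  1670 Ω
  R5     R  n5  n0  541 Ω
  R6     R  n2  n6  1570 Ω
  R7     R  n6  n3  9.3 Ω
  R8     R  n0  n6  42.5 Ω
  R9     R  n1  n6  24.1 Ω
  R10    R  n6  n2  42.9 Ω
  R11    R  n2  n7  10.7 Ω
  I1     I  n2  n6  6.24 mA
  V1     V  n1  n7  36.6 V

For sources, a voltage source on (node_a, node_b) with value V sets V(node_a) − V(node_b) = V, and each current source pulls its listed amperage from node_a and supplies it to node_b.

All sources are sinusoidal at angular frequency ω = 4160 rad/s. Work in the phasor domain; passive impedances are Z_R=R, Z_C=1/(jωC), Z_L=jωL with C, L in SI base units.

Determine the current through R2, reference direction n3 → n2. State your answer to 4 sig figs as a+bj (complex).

Apply KCL at each of the 7 non-ground nodes and solve the resulting linear system.
Node n1: branches {R1, C3, R4, R9, V1} → V_1 = 18.12-0.05498j
Node n2: branches {R2, R3, R6, R10, R11, I1} → V_2 = -10.03-0.01093j
Node n3: branches {C2, R1, R2, R3, R7} → V_3 = -5.666+0.01923j
Node n4: branches {C1, C3} → V_4 = 8.076+0.002584j
Node n5: branches {C1, C2, R5} → V_5 = 0.03717+0.04864j
Node n6: branches {R6, R7, R8, R9, R10, I1} → V_6 = -0.4642-0.002422j
Node n7: branches {R11, V1} → V_7 = -18.48-0.05498j
Source currents: i(V1)=-0.7893-0.004118j

0.1548+0.001069j A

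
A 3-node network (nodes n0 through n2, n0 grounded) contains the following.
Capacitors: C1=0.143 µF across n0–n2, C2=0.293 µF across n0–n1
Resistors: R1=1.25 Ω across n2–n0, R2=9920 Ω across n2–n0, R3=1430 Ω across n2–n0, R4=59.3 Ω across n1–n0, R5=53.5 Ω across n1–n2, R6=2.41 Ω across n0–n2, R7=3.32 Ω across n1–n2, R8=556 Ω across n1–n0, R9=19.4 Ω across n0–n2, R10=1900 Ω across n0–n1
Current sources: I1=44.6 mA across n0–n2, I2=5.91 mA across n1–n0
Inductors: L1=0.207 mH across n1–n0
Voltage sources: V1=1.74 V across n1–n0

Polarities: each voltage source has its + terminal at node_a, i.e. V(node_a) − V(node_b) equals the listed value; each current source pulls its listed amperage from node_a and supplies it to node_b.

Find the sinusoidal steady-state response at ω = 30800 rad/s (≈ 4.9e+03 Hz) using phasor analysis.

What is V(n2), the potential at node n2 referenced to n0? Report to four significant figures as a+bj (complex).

0.3788-0.001051j V

MNA unknowns: 2 node voltages V₁..V_2 plus 1 source current (V1)
C1: Y=0.000+0.004404j on G[0,2]
R1: Y=0.8000+0.000j on G[2,0]
R2: Y=0.0001008+0.000j on G[2,0]
R3: Y=0.0006993+0.000j on G[2,0]
R4: Y=0.01686+0.000j on G[1,0]
R5: Y=0.01869+0.000j on G[1,2]
C2: Y=0.000+0.009024j on G[0,1]
R6: Y=0.4149+0.000j on G[0,2]
R7: Y=0.3012+0.000j on G[1,2]
I1: z[0]−=0.0446, z[2]+=0.0446
R8: Y=0.001799+0.000j on G[1,0]
L1: Y=0.000-0.1568j on G[1,0]
I2: z[1]−=0.00591, z[0]+=0.00591
R9: Y=0.05155+0.000j on G[0,2]
R10: Y=0.0005263+0.000j on G[0,1]
V1: row V1−V0=1.74, i_V1 at 1,0
solve → V1=1.740+0.000j, V2=0.3788-0.001051j
aux → i_V1=-0.4747+0.2569j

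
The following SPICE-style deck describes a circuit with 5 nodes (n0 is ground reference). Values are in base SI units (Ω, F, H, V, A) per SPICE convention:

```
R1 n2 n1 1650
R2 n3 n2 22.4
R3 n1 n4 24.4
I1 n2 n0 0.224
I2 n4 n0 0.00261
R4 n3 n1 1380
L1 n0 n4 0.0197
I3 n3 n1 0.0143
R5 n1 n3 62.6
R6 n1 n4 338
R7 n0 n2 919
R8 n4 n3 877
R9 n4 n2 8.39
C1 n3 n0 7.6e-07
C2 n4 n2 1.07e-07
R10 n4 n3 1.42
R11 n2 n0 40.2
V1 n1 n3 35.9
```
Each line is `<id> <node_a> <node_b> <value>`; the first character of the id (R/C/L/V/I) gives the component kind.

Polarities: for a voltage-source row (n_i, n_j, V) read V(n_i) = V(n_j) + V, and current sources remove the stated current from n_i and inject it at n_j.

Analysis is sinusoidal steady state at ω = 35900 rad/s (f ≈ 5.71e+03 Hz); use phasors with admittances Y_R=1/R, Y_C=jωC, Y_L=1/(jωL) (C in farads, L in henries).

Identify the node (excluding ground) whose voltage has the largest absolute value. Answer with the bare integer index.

1

Apply KCL at each of the 4 non-ground nodes and solve the resulting linear system.
Node n1: branches {R1, R3, R4, I3, R5, R6, V1} → V_1 = 31.59+5.140j
Node n2: branches {R1, R2, I1, R7, R9, C2, R11} → V_2 = -3.601+4.393j
Node n3: branches {R2, R4, I3, R5, R8, C1, R10, V1} → V_3 = -4.305+5.140j
Node n4: branches {R3, I2, L1, R6, R8, R9, C2, R10} → V_4 = -2.400+5.028j
Source currents: i(V1)=-2.100-0.005360j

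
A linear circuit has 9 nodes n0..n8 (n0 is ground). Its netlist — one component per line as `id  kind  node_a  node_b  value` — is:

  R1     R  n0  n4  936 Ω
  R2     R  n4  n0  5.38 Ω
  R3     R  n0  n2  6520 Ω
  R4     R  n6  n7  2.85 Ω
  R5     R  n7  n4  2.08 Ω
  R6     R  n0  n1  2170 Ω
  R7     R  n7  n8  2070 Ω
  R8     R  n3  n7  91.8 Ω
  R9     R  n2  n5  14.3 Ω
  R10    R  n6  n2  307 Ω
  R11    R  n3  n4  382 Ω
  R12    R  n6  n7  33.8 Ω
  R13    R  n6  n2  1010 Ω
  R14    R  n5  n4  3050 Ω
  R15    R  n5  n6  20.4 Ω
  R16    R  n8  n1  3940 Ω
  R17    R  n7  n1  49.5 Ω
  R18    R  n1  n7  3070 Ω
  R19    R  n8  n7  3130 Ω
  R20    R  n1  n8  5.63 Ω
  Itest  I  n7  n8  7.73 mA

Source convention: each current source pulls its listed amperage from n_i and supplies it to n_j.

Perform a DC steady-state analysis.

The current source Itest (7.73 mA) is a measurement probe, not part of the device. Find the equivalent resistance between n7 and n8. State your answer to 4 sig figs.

MNA unknowns: 8 node voltages V₁..V_8
R1: Y=0.001068 on G[0,4]
R2: Y=0.1859 on G[4,0]
R3: Y=0.0001534 on G[0,2]
R4: Y=0.3509 on G[6,7]
R5: Y=0.4808 on G[7,4]
R6: Y=0.0004608 on G[0,1]
R7: Y=0.0004831 on G[7,8]
R8: Y=0.01089 on G[3,7]
R9: Y=0.06993 on G[2,5]
R10: Y=0.003257 on G[6,2]
R11: Y=0.002618 on G[3,4]
R12: Y=0.02959 on G[6,7]
R13: Y=0.0009901 on G[6,2]
R14: Y=0.0003279 on G[5,4]
R15: Y=0.04902 on G[5,6]
R16: Y=0.0002538 on G[8,1]
R17: Y=0.02020 on G[7,1]
R18: Y=0.0003257 on G[1,7]
R19: Y=0.0003195 on G[8,7]
R20: Y=0.1776 on G[1,8]
Itest: z[7]−=0.00773, z[8]+=0.00773
solve → V1=0.3520, V2=-0.001194, V3=-0.001137, V4=-0.0008668, V5=-0.001196, V6=-0.001201, V7=-0.001202, V8=0.3937

R_eq = 51.09 Ω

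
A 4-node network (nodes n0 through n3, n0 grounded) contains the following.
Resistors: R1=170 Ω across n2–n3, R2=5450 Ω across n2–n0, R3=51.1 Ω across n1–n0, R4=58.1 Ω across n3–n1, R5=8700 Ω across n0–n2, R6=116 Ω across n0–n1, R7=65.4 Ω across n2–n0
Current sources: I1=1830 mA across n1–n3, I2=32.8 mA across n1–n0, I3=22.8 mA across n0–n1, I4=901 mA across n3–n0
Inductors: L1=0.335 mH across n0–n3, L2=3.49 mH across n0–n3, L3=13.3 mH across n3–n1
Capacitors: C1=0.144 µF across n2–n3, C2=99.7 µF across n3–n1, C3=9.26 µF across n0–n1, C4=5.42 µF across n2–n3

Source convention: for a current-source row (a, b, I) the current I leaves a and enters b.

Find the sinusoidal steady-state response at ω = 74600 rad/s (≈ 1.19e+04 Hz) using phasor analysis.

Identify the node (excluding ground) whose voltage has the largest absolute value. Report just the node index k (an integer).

1

Element admittances at ω=74600 rad/s:
  Y(R1) = 0.005882+0.000j S between n2,n3
  I1: injects 1.83 A into n3 (from n1)
  Y(R2) = 0.0001835+0.000j S between n2,n0
  Y(L1) = 0.000-0.04001j S between n0,n3
  Y(L2) = 0.000-0.003841j S between n0,n3
  Y(R3) = 0.01957+0.000j S between n1,n0
  Y(C1) = 0.000+0.01074j S between n2,n3
  Y(R4) = 0.01721+0.000j S between n3,n1
  Y(R5) = 0.0001149+0.000j S between n0,n2
  Y(L3) = 0.000-0.001008j S between n3,n1
  Y(C2) = 0.000+7.438j S between n3,n1
  Y(C3) = 0.000+0.6908j S between n0,n1
  Y(C4) = 0.000+0.4043j S between n2,n3
  I2: injects 0.0328 A into n0 (from n1)
  Y(R6) = 0.008621+0.000j S between n0,n1
  Y(R7) = 0.01529+0.000j S between n2,n0
  I3: injects 0.0228 A into n1 (from n0)
  I4: injects 0.901 A into n0 (from n3)
Assemble and solve the 3×3 MNA system:
  V(n1)=-0.09147+1.393j  V(n2)=-0.1420+1.269j  V(n3)=-0.09441+1.275j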